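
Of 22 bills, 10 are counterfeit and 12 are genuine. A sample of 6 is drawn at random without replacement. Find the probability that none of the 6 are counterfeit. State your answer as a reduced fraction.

There are C(22,6) = 74613 possible selections.
Selections with no counterfeit (all genuine): C(12,6) = 924.
Probability = 924/74613 = 4/323.

4/323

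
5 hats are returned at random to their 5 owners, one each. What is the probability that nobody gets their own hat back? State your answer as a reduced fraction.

11/30

There are 5! = 120 assignments.
By inclusion-exclusion, assignments with no fixed points: C(5,0)·5! − C(5,1)·4! + C(5,2)·3! − C(5,3)·2! + C(5,4)·1! − C(5,5)·0! = 44.
Probability = 44/120 = 11/30.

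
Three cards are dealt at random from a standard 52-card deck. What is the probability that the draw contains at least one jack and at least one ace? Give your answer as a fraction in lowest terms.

There are C(52,3) = 22100 possible draws.
By inclusion-exclusion on the complements, draws missing all jacks or all aces: C(48,3) + C(48,3) − C(44,3) = 17296 + 17296 − 13244 = 21348.
So draws with at least one of each: 22100 − 21348 = 752, probability 752/22100 = 188/5525.

188/5525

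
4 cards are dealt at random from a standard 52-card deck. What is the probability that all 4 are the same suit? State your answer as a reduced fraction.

44/4165

There are C(52,4) = 270725 possible 4-card hands.
Hands of one suit: 4 suits × C(13,4) = 4·715 = 2860.
Probability = 2860/270725 = 44/4165.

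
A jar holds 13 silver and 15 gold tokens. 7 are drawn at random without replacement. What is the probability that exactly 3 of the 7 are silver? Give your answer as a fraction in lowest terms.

91/276

Total number of selections: C(28,7) = 1184040.
Selections with exactly 3 silver: choose 3 of the 13 silver and 4 of the 15 gold, C(13,3)·C(15,4) = 286·1365 = 390390.
Probability = 390390/1184040 = 91/276.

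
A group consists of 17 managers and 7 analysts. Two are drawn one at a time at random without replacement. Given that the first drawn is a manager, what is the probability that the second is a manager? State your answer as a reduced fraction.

After removing one manager, 23 remain: 16 managers and 7 analysts.
So the probability the next is a manager is 16/23.

16/23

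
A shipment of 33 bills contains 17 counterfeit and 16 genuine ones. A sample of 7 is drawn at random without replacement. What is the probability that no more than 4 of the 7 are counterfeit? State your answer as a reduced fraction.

138001/178002

There are C(33,7) = 4272048 ways to choose the 7.
Count the complement (more than 4 counterfeit): C(17,5)·C(16,2) + C(17,6)·C(16,1) + C(17,7)·C(16,0) = 742560 + 198016 + 19448 = 960024.
Probability = 1 − 960024/4272048 = 3312024/4272048 = 138001/178002.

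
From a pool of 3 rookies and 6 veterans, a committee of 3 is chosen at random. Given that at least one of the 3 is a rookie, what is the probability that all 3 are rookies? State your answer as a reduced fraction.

1/64

Work in counts. Selections with at least one rookie: C(9,3) − C(6,3) = 84 − 20 = 64.
Of those, selections where all 3 are rookies: C(3,3) = 1.
Conditional probability = 1/64.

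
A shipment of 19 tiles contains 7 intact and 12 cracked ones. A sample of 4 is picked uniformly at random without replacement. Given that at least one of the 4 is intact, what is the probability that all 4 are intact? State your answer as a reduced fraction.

5/483

Work in counts. Selections with at least one intact: C(19,4) − C(12,4) = 3876 − 495 = 3381.
Of those, selections where all 4 are intact: C(7,4) = 35.
Conditional probability = 35/3381 = 5/483.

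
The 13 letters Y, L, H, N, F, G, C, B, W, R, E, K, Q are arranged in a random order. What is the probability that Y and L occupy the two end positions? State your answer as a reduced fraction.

1/78

There are 13! = 6227020800 arrangements.
Place Y and L at the ends in 2 ways, arrange the remaining 11 in 11! = 39916800 ways: 2·39916800 = 79833600.
Probability = 79833600/6227020800 = 1/78.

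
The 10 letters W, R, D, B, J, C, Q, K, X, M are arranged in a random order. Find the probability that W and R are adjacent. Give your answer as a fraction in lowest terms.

There are 10! = 3628800 arrangements.
Treat W and R as a block: 9! arrangements of the blocks × 2 orders within the block = 2·362880 = 725760.
Probability = 725760/3628800 = 1/5.

1/5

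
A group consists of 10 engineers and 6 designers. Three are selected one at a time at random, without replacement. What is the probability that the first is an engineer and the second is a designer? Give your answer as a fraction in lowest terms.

1/4

Multiply the conditional probabilities at each draw: 10/16 · 6/15 = 60/240 = 1/4.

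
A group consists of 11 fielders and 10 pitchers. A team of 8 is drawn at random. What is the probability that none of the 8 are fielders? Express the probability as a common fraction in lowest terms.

1/4522

There are C(21,8) = 203490 possible selections.
Selections with no fielders (all pitchers): C(10,8) = 45.
Probability = 45/203490 = 1/4522.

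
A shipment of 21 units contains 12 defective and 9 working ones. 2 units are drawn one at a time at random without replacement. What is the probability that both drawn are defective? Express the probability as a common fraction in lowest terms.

11/35

Multiply the conditional probabilities at each draw: 12/21 · 11/20 = 132/420 = 11/35.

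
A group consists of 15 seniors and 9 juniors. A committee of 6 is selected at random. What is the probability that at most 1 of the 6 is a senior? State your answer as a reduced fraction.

141/9614

Total selections: C(24,6) = 134596.
Favorable selections (at most 1 senior): C(15,0)·C(9,6) + C(15,1)·C(9,5) = 84 + 1890 = 1974.
Probability = 1974/134596 = 141/9614.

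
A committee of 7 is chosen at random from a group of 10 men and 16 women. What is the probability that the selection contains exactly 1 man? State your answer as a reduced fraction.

14/115

The sample space is all 7-subsets of the 26: C(26,7) = 657800.
Selections with exactly 1 man: choose 1 of the 10 men and 6 of the 16 women, C(10,1)·C(16,6) = 10·8008 = 80080.
Probability = 80080/657800 = 14/115.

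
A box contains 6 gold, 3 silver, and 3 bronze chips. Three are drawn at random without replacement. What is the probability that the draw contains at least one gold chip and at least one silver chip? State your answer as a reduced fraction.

There are C(12,3) = 220 possible draws.
By inclusion-exclusion on the complements, draws missing all gold or all silver: C(6,3) + C(9,3) − C(3,3) = 20 + 84 − 1 = 103.
So draws with at least one of each: 220 − 103 = 117, probability 117/220.

117/220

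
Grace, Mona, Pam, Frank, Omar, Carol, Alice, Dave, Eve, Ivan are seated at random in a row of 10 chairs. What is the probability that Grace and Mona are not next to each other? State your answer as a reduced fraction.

There are 10! = 3628800 arrangements.
Arrangements with Grace and Mona adjacent: 2·9! = 725760.
So not adjacent: 3628800 − 725760 = 2903040, probability 2903040/3628800 = 4/5.

4/5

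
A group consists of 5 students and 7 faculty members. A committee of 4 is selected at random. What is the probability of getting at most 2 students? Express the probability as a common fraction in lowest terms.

Total selections: C(12,4) = 495.
Count the complement (more than 2 students): C(5,3)·C(7,1) + C(5,4)·C(7,0) = 70 + 5 = 75.
Probability = 1 − 75/495 = 420/495 = 28/33.

28/33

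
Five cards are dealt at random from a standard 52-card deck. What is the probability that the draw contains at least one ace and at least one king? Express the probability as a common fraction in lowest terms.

There are C(52,5) = 2598960 possible draws.
By inclusion-exclusion on the complements, draws missing all aces or all kings: C(48,5) + C(48,5) − C(44,5) = 1712304 + 1712304 − 1086008 = 2338600.
So draws with at least one of each: 2598960 − 2338600 = 260360, probability 260360/2598960 = 6509/64974.

6509/64974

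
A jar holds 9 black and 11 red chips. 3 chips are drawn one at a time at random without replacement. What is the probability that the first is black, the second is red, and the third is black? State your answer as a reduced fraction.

Multiply the conditional probabilities at each draw: 9/20 · 11/19 · 8/18 = 792/6840 = 11/95.

11/95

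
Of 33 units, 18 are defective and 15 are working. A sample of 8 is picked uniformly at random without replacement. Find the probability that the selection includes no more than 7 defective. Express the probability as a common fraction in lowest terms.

There are C(33,8) = 13884156 ways to choose the 8.
Favorable selections (no more than 7 defective): C(18,0)·C(15,8) + C(18,1)·C(15,7) + C(18,2)·C(15,6) + C(18,3)·C(15,5) + C(18,4)·C(15,4) + C(18,5)·C(15,3) + C(18,6)·C(15,2) + C(18,7)·C(15,1) = 6435 + 115830 + 765765 + 2450448 + 4176900 + 3898440 + 1949220 + 477360 = 13840398.
Probability = 13840398/13884156 = 5377/5394.

5377/5394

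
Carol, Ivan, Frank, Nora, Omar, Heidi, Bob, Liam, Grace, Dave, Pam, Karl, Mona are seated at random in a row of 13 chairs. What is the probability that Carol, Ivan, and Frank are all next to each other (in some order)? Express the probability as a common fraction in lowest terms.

There are 13! = 6227020800 arrangements.
Treat the three as one block: 11! placements × 3! orders within the block = 39916800·6 = 239500800.
Probability = 239500800/6227020800 = 1/26.

1/26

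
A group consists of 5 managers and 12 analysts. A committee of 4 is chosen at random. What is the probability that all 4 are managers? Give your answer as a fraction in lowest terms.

There are C(17,4) = 2380 possible selections.
Selections with all managers: C(5,4) = 5.
Probability = 5/2380 = 1/476.

1/476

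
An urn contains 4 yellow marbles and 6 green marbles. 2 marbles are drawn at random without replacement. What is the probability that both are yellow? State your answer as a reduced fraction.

2/15

There are C(10,2) = 45 possible selections.
Selections with all yellow: C(4,2) = 6.
Probability = 6/45 = 2/15.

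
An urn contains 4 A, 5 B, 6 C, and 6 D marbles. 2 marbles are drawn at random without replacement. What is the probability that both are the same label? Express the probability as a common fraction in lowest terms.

There are C(21,2) = 210 ways to draw 2 marbles.
All same label: C(4,2) + C(5,2) + C(6,2) + C(6,2) = 6 + 10 + 15 + 15 = 46.
Probability = 46/210 = 23/105.

23/105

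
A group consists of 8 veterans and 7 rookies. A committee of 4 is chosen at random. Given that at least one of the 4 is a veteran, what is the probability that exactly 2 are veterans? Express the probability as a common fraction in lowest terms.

42/95

Work in counts. Selections with at least one veteran: C(15,4) − C(7,4) = 1365 − 35 = 1330.
Of those, selections where exactly 2 are veterans: C(8,2)·C(7,2) = 28·21 = 588.
Conditional probability = 588/1330 = 42/95.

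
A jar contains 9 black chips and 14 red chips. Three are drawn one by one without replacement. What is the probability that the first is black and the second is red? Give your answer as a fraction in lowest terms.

Multiply the conditional probabilities at each draw: 9/23 · 14/22 = 126/506 = 63/253.

63/253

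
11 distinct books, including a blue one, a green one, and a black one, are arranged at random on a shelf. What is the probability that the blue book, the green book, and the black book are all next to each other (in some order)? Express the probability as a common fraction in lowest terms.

3/55

There are 11! = 39916800 arrangements.
Treat the three as one block: 9! placements × 3! orders within the block = 362880·6 = 2177280.
Probability = 2177280/39916800 = 3/55.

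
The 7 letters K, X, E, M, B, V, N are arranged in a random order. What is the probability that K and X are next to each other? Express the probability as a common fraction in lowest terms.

2/7

There are 7! = 5040 arrangements.
Treat K and X as a block: 6! arrangements of the blocks × 2 orders within the block = 2·720 = 1440.
Probability = 1440/5040 = 2/7.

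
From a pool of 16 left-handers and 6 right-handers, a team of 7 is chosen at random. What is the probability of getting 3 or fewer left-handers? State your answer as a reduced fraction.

571/10659

There are C(22,7) = 170544 ways to choose the 7.
Favorable selections (3 or fewer left-handers): C(16,1)·C(6,6) + C(16,2)·C(6,5) + C(16,3)·C(6,4) = 16 + 720 + 8400 = 9136.
Probability = 9136/170544 = 571/10659.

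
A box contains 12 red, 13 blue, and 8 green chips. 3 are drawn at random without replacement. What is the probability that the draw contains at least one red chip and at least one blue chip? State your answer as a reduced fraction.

1521/2728

There are C(33,3) = 5456 possible draws.
By inclusion-exclusion on the complements, draws missing all red or all blue: C(21,3) + C(20,3) − C(8,3) = 1330 + 1140 − 56 = 2414.
So draws with at least one of each: 5456 − 2414 = 3042, probability 3042/5456 = 1521/2728.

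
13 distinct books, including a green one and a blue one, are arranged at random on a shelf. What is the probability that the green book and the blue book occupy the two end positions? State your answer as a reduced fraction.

There are 13! = 6227020800 arrangements.
Place the green book and the blue book at the ends in 2 ways, arrange the remaining 11 in 11! = 39916800 ways: 2·39916800 = 79833600.
Probability = 79833600/6227020800 = 1/78.

1/78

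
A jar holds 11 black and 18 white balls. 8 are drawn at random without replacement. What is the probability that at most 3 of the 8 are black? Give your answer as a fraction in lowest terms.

85714/130065

Total selections: C(29,8) = 4292145.
Favorable selections (at most 3 black): C(11,0)·C(18,8) + C(11,1)·C(18,7) + C(11,2)·C(18,6) + C(11,3)·C(18,5) = 43758 + 350064 + 1021020 + 1413720 = 2828562.
Probability = 2828562/4292145 = 85714/130065.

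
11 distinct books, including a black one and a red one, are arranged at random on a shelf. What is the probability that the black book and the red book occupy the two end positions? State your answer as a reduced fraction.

1/55

There are 11! = 39916800 arrangements.
Place the black book and the red book at the ends in 2 ways, arrange the remaining 9 in 9! = 362880 ways: 2·362880 = 725760.
Probability = 725760/39916800 = 1/55.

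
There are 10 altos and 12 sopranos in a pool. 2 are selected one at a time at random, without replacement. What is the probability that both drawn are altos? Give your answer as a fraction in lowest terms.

15/77

Multiply the conditional probabilities at each draw: 10/22 · 9/21 = 90/462 = 15/77.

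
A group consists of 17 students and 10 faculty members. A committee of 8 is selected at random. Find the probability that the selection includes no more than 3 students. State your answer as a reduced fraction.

Total selections: C(27,8) = 2220075.
Favorable selections (no more than 3 students): C(17,0)·C(10,8) + C(17,1)·C(10,7) + C(17,2)·C(10,6) + C(17,3)·C(10,5) = 45 + 2040 + 28560 + 171360 = 202005.
Probability = 202005/2220075 = 4489/49335.

4489/49335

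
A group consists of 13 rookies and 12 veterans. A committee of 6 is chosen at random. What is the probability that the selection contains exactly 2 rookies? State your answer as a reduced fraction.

Total number of selections: C(25,6) = 177100.
Selections with exactly 2 rookies: choose 2 of the 13 rookies and 4 of the 12 veterans, C(13,2)·C(12,4) = 78·495 = 38610.
Probability = 38610/177100 = 351/1610.

351/1610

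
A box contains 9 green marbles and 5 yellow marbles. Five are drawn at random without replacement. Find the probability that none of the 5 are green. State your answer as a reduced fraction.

There are C(14,5) = 2002 possible selections.
Selections with no green (all yellow): C(5,5) = 1.
Probability = 1/2002.

1/2002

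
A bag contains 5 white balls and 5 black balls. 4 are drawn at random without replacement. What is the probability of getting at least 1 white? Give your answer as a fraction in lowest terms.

41/42

There are C(10,4) = 210 ways to choose the 4.
The complement is all 4 are black: C(5,4) = 5.
Probability = 1 − 5/210 = 205/210 = 41/42.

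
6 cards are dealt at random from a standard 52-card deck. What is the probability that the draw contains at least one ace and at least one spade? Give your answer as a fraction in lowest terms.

6772177/20358520

There are C(52,6) = 20358520 possible draws.
By inclusion-exclusion on the complements, draws missing all aces or all spades: C(48,6) + C(39,6) − C(36,6) = 12271512 + 3262623 − 1947792 = 13586343.
So draws with at least one of each: 20358520 − 13586343 = 6772177, probability 6772177/20358520.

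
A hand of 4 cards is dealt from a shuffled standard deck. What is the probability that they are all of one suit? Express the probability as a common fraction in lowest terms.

There are C(52,4) = 270725 possible 4-card hands.
Hands of one suit: 4 suits × C(13,4) = 4·715 = 2860.
Probability = 2860/270725 = 44/4165.

44/4165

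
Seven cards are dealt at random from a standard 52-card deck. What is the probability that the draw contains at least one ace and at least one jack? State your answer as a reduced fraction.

3105873/16723070

There are C(52,7) = 133784560 possible draws.
By inclusion-exclusion on the complements, draws missing all aces or all jacks: C(48,7) + C(48,7) − C(44,7) = 73629072 + 73629072 − 38320568 = 108937576.
So draws with at least one of each: 133784560 − 108937576 = 24846984, probability 24846984/133784560 = 3105873/16723070.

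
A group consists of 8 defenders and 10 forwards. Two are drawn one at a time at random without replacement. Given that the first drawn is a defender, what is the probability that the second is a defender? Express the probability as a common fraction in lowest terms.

7/17

After removing one defender, 17 remain: 7 defenders and 10 forwards.
So the probability the next is a defender is 7/17.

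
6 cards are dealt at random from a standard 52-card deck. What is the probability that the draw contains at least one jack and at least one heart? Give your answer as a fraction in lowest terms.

There are C(52,6) = 20358520 possible draws.
By inclusion-exclusion on the complements, draws missing all jacks or all hearts: C(48,6) + C(39,6) − C(36,6) = 12271512 + 3262623 − 1947792 = 13586343.
So draws with at least one of each: 20358520 − 13586343 = 6772177, probability 6772177/20358520.

6772177/20358520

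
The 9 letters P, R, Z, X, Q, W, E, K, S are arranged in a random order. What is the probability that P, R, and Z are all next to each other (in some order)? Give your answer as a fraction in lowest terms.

There are 9! = 362880 arrangements.
Treat the three as one block: 7! placements × 3! orders within the block = 5040·6 = 30240.
Probability = 30240/362880 = 1/12.

1/12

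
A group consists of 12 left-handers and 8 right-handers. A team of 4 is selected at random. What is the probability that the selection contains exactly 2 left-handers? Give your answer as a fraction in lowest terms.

616/1615

The sample space is all 4-subsets of the 20: C(20,4) = 4845.
Selections with exactly 2 left-handers: choose 2 of the 12 left-handers and 2 of the 8 right-handers, C(12,2)·C(8,2) = 66·28 = 1848.
Probability = 1848/4845 = 616/1615.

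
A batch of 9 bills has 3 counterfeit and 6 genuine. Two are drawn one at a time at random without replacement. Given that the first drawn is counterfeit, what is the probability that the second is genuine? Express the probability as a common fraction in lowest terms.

3/4

After removing one counterfeit, 8 remain: 2 counterfeit and 6 genuine.
So the probability the next is genuine is 6/8 = 3/4.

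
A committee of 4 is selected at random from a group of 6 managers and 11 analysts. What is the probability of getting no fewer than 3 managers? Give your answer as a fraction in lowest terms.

47/476

There are C(17,4) = 2380 ways to choose the 4.
Favorable selections (no fewer than 3 managers): C(6,3)·C(11,1) + C(6,4)·C(11,0) = 220 + 15 = 235.
Probability = 235/2380 = 47/476.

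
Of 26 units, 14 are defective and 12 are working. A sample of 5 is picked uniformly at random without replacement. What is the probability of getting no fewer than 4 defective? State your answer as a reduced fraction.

There are C(26,5) = 65780 ways to choose the 5.
Favorable selections (no fewer than 4 defective): C(14,4)·C(12,1) + C(14,5)·C(12,0) = 12012 + 2002 = 14014.
Probability = 14014/65780 = 49/230.

49/230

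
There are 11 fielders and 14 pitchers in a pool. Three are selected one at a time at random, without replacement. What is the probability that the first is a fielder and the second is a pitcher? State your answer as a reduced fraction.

77/300

Multiply the conditional probabilities at each draw: 11/25 · 14/24 = 154/600 = 77/300.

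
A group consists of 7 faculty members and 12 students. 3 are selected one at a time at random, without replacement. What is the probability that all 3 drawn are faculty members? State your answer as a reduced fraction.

35/969

Multiply the conditional probabilities at each draw: 7/19 · 6/18 · 5/17 = 210/5814 = 35/969.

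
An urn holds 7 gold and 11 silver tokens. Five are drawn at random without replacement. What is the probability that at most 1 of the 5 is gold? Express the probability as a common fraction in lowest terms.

11/34

There are C(18,5) = 8568 ways to choose the 5.
Favorable selections (at most 1 gold): C(7,0)·C(11,5) + C(7,1)·C(11,4) = 462 + 2310 = 2772.
Probability = 2772/8568 = 11/34.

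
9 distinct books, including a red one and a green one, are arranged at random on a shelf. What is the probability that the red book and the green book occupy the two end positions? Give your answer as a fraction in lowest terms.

There are 9! = 362880 arrangements.
Place the red book and the green book at the ends in 2 ways, arrange the remaining 7 in 7! = 5040 ways: 2·5040 = 10080.
Probability = 10080/362880 = 1/36.

1/36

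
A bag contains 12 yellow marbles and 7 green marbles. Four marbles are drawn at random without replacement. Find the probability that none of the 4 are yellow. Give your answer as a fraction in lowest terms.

35/3876

There are C(19,4) = 3876 possible selections.
Selections with no yellow (all green): C(7,4) = 35.
Probability = 35/3876.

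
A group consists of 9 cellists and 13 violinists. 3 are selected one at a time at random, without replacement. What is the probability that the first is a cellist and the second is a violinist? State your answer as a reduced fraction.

39/154

Multiply the conditional probabilities at each draw: 9/22 · 13/21 = 117/462 = 39/154.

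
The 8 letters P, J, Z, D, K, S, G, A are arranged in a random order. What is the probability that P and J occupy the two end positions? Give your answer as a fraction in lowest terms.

1/28

There are 8! = 40320 arrangements.
Place P and J at the ends in 2 ways, arrange the remaining 6 in 6! = 720 ways: 2·720 = 1440.
Probability = 1440/40320 = 1/28.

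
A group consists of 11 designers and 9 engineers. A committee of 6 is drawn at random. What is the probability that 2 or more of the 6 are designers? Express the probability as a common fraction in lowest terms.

1243/1292

There are C(20,6) = 38760 ways to choose the 6.
Favorable selections (2 or more designers): C(11,2)·C(9,4) + C(11,3)·C(9,3) + C(11,4)·C(9,2) + C(11,5)·C(9,1) + C(11,6)·C(9,0) = 6930 + 13860 + 11880 + 4158 + 462 = 37290.
Probability = 37290/38760 = 1243/1292.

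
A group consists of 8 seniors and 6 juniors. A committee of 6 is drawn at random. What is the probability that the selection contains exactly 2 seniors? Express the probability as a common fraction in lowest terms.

20/143

The sample space is all 6-subsets of the 14: C(14,6) = 3003.
Selections with exactly 2 seniors: choose 2 of the 8 seniors and 4 of the 6 juniors, C(8,2)·C(6,4) = 28·15 = 420.
Probability = 420/3003 = 20/143.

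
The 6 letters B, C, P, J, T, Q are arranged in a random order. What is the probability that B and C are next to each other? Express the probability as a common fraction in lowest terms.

1/3

There are 6! = 720 arrangements.
Treat B and C as a block: 5! arrangements of the blocks × 2 orders within the block = 2·120 = 240.
Probability = 240/720 = 1/3.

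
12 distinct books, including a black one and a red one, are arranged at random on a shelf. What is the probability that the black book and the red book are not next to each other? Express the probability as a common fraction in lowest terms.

There are 12! = 479001600 arrangements.
Arrangements with the black book and the red book adjacent: 2·11! = 79833600.
So not adjacent: 479001600 − 79833600 = 399168000, probability 399168000/479001600 = 5/6.

5/6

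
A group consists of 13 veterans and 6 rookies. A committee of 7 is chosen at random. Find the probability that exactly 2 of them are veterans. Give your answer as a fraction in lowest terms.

There are C(19,7) = 50388 ways to choose 7 from 19.
Selections with exactly 2 veterans: choose 2 of the 13 veterans and 5 of the 6 rookies, C(13,2)·C(6,5) = 78·6 = 468.
Probability = 468/50388 = 3/323.

3/323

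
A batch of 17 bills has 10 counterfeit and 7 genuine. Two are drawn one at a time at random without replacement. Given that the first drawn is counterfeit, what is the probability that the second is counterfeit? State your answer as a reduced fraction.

After removing one counterfeit, 16 remain: 9 counterfeit and 7 genuine.
So the probability the next is counterfeit is 9/16.

9/16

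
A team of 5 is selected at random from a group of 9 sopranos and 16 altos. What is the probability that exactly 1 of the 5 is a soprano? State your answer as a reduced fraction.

There are C(25,5) = 53130 ways to choose 5 from 25.
Selections with exactly 1 soprano: choose 1 of the 9 sopranos and 4 of the 16 altos, C(9,1)·C(16,4) = 9·1820 = 16380.
Probability = 16380/53130 = 78/253.

78/253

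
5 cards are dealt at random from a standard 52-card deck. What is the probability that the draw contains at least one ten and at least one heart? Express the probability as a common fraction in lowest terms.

229297/866320

There are C(52,5) = 2598960 possible draws.
By inclusion-exclusion on the complements, draws missing all tens or all hearts: C(48,5) + C(39,5) − C(36,5) = 1712304 + 575757 − 376992 = 1911069.
So draws with at least one of each: 2598960 − 1911069 = 687891, probability 687891/2598960 = 229297/866320.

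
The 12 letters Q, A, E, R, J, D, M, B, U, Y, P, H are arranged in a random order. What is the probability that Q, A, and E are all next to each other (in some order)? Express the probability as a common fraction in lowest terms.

There are 12! = 479001600 arrangements.
Treat the three as one block: 10! placements × 3! orders within the block = 3628800·6 = 21772800.
Probability = 21772800/479001600 = 1/22.

1/22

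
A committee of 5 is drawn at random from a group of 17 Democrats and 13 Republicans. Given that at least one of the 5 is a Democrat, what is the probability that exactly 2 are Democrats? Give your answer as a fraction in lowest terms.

176/639

Work in counts. Selections with at least one Democrat: C(30,5) − C(13,5) = 142506 − 1287 = 141219.
Of those, selections where exactly 2 are Democrats: C(17,2)·C(13,3) = 136·286 = 38896.
Conditional probability = 38896/141219 = 176/639.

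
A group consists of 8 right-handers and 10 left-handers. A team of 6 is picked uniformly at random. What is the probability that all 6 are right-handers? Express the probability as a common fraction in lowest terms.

1/663

There are C(18,6) = 18564 possible selections.
Selections with all right-handers: C(8,6) = 28.
Probability = 28/18564 = 1/663.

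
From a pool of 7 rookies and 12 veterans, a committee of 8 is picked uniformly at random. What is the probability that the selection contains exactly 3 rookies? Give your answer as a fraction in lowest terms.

1540/4199

There are C(19,8) = 75582 ways to choose 8 from 19.
Selections with exactly 3 rookies: choose 3 of the 7 rookies and 5 of the 12 veterans, C(7,3)·C(12,5) = 35·792 = 27720.
Probability = 27720/75582 = 1540/4199.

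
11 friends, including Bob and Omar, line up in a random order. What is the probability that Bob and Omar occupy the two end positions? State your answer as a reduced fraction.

There are 11! = 39916800 arrangements.
Place Bob and Omar at the ends in 2 ways, arrange the remaining 9 in 9! = 362880 ways: 2·362880 = 725760.
Probability = 725760/39916800 = 1/55.

1/55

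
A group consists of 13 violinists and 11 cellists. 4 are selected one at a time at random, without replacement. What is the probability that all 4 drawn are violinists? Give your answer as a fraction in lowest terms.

Multiply the conditional probabilities at each draw: 13/24 · 12/23 · 11/22 · 10/21 = 17160/255024 = 65/966.

65/966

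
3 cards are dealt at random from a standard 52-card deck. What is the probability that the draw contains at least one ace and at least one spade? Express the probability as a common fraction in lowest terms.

There are C(52,3) = 22100 possible draws.
By inclusion-exclusion on the complements, draws missing all aces or all spades: C(48,3) + C(39,3) − C(36,3) = 17296 + 9139 − 7140 = 19295.
So draws with at least one of each: 22100 − 19295 = 2805, probability 2805/22100 = 33/260.

33/260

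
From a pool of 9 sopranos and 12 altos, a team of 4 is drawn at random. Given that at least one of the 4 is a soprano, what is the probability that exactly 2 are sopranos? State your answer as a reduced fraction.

Work in counts. Selections with at least one soprano: C(21,4) − C(12,4) = 5985 − 495 = 5490.
Of those, selections where exactly 2 are sopranos: C(9,2)·C(12,2) = 36·66 = 2376.
Conditional probability = 2376/5490 = 132/305.

132/305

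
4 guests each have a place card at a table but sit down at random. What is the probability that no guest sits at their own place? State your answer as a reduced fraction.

There are 4! = 24 seatings.
By inclusion-exclusion, seatings with no fixed points: C(4,0)·4! − C(4,1)·3! + C(4,2)·2! − C(4,3)·1! + C(4,4)·0! = 9.
Probability = 9/24 = 3/8.

3/8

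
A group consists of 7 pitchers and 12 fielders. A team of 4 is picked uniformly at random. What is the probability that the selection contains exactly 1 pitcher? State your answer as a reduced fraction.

385/969

Total number of selections: C(19,4) = 3876.
Selections with exactly 1 pitcher: choose 1 of the 7 pitchers and 3 of the 12 fielders, C(7,1)·C(12,3) = 7·220 = 1540.
Probability = 1540/3876 = 385/969.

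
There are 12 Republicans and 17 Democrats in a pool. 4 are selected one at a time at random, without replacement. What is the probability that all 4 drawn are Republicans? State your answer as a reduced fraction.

Multiply the conditional probabilities at each draw: 12/29 · 11/28 · 10/27 · 9/26 = 11880/570024 = 55/2639.

55/2639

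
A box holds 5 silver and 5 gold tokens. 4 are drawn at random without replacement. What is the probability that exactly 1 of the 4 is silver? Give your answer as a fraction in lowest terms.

The sample space is all 4-subsets of the 10: C(10,4) = 210.
Selections with exactly 1 silver: choose 1 of the 5 silver and 3 of the 5 gold, C(5,1)·C(5,3) = 5·10 = 50.
Probability = 50/210 = 5/21.

5/21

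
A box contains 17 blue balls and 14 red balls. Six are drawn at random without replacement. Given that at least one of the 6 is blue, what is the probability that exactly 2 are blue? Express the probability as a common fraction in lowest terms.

Work in counts. Selections with at least one blue: C(31,6) − C(14,6) = 736281 − 3003 = 733278.
Of those, selections where exactly 2 are blue: C(17,2)·C(14,4) = 136·1001 = 136136.
Conditional probability = 136136/733278 = 44/237.

44/237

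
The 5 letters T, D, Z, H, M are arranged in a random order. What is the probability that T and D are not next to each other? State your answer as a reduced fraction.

3/5

There are 5! = 120 arrangements.
Arrangements with T and D adjacent: 2·4! = 48.
So not adjacent: 120 − 48 = 72, probability 72/120 = 3/5.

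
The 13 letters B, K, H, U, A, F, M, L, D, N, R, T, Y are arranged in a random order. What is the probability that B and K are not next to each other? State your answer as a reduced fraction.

11/13

There are 13! = 6227020800 arrangements.
Arrangements with B and K adjacent: 2·12! = 958003200.
So not adjacent: 6227020800 − 958003200 = 5269017600, probability 5269017600/6227020800 = 11/13.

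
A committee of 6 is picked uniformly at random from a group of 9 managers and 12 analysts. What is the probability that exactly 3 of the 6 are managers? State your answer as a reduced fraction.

The sample space is all 6-subsets of the 21: C(21,6) = 54264.
Selections with exactly 3 managers: choose 3 of the 9 managers and 3 of the 12 analysts, C(9,3)·C(12,3) = 84·220 = 18480.
Probability = 18480/54264 = 110/323.

110/323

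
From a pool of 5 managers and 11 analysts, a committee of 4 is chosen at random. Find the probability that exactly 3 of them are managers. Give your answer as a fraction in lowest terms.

11/182

Total number of selections: C(16,4) = 1820.
Selections with exactly 3 managers: choose 3 of the 5 managers and 1 of the 11 analysts, C(5,3)·C(11,1) = 10·11 = 110.
Probability = 110/1820 = 11/182.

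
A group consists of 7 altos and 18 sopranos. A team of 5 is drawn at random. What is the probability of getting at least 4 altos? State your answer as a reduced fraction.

Total selections: C(25,5) = 53130.
Favorable selections (at least 4 altos): C(7,4)·C(18,1) + C(7,5)·C(18,0) = 630 + 21 = 651.
Probability = 651/53130 = 31/2530.

31/2530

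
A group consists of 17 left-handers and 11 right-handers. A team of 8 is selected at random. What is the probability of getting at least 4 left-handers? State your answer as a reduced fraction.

11798/13455

There are C(28,8) = 3108105 ways to choose the 8.
Count the complement (fewer than 4 left-handers): C(17,0)·C(11,8) + C(17,1)·C(11,7) + C(17,2)·C(11,6) + C(17,3)·C(11,5) = 165 + 5610 + 62832 + 314160 = 382767.
Probability = 1 − 382767/3108105 = 2725338/3108105 = 11798/13455.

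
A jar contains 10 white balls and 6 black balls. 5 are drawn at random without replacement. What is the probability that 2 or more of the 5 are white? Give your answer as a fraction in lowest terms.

There are C(16,5) = 4368 ways to choose the 5.
Count the complement (fewer than 2 white): C(10,0)·C(6,5) + C(10,1)·C(6,4) = 6 + 150 = 156.
Probability = 1 − 156/4368 = 4212/4368 = 27/28.

27/28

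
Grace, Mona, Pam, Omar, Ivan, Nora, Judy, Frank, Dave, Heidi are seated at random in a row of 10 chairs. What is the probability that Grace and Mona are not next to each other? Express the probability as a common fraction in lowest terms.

There are 10! = 3628800 arrangements.
Arrangements with Grace and Mona adjacent: 2·9! = 725760.
So not adjacent: 3628800 − 725760 = 2903040, probability 2903040/3628800 = 4/5.

4/5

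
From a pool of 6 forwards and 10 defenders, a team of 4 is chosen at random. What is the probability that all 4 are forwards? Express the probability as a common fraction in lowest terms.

There are C(16,4) = 1820 possible selections.
Selections with all forwards: C(6,4) = 15.
Probability = 15/1820 = 3/364.

3/364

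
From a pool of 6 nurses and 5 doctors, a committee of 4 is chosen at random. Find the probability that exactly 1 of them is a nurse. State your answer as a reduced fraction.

2/11

Total number of selections: C(11,4) = 330.
Selections with exactly 1 nurse: choose 1 of the 6 nurses and 3 of the 5 doctors, C(6,1)·C(5,3) = 6·10 = 60.
Probability = 60/330 = 2/11.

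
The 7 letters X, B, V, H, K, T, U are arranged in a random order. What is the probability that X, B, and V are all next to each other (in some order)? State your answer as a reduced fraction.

1/7

There are 7! = 5040 arrangements.
Treat the three as one block: 5! placements × 3! orders within the block = 120·6 = 720.
Probability = 720/5040 = 1/7.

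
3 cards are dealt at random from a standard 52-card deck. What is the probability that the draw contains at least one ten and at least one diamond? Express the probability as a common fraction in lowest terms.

33/260

There are C(52,3) = 22100 possible draws.
By inclusion-exclusion on the complements, draws missing all tens or all diamonds: C(48,3) + C(39,3) − C(36,3) = 17296 + 9139 − 7140 = 19295.
So draws with at least one of each: 22100 − 19295 = 2805, probability 2805/22100 = 33/260.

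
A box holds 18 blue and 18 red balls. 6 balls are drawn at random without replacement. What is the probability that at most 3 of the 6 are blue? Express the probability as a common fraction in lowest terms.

There are C(36,6) = 1947792 ways to choose the 6.
Count the complement (more than 3 blue): C(18,4)·C(18,2) + C(18,5)·C(18,1) + C(18,6)·C(18,0) = 468180 + 154224 + 18564 = 640968.
Probability = 1 − 640968/1947792 = 1306824/1947792 = 3203/4774.

3203/4774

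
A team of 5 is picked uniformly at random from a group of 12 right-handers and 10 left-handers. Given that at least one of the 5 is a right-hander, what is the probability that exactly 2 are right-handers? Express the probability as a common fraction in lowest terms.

Work in counts. Selections with at least one right-hander: C(22,5) − C(10,5) = 26334 − 252 = 26082.
Of those, selections where exactly 2 are right-handers: C(12,2)·C(10,3) = 66·120 = 7920.
Conditional probability = 7920/26082 = 440/1449.

440/1449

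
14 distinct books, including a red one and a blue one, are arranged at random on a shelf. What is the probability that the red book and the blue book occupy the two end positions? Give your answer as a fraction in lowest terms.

There are 14! = 87178291200 arrangements.
Place the red book and the blue book at the ends in 2 ways, arrange the remaining 12 in 12! = 479001600 ways: 2·479001600 = 958003200.
Probability = 958003200/87178291200 = 1/91.

1/91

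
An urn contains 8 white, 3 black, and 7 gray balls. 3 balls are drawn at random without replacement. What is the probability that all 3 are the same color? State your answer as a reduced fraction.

23/204

There are C(18,3) = 816 ways to draw 3 balls.
All same color: C(8,3) + C(3,3) + C(7,3) = 56 + 1 + 35 = 92.
Probability = 92/816 = 23/204.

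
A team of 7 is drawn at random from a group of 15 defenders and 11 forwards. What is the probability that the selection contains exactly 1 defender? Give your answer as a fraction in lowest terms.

63/5980

Total number of selections: C(26,7) = 657800.
Selections with exactly 1 defender: choose 1 of the 15 defenders and 6 of the 11 forwards, C(15,1)·C(11,6) = 15·462 = 6930.
Probability = 6930/657800 = 63/5980.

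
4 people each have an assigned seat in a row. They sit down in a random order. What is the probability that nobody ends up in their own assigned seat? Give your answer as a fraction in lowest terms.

3/8

There are 4! = 24 seatings.
By inclusion-exclusion, seatings with no fixed points: C(4,0)·4! − C(4,1)·3! + C(4,2)·2! − C(4,3)·1! + C(4,4)·0! = 9.
Probability = 9/24 = 3/8.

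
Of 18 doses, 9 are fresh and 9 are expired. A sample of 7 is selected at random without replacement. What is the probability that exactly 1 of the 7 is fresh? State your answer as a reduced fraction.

21/884

Total number of selections: C(18,7) = 31824.
Selections with exactly 1 fresh: choose 1 of the 9 fresh and 6 of the 9 expired, C(9,1)·C(9,6) = 9·84 = 756.
Probability = 756/31824 = 21/884.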